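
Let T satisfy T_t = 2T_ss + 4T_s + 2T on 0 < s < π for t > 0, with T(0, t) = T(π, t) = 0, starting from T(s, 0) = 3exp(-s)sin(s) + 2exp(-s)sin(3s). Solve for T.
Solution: Substitute T = exp(-s)u, i.e. u = exp(s)T.
By the product rule, T_s = exp(-s)(u_s - u), T_ss = exp(-s)(u_ss - 2u_s + u), T_t = exp(-s)u_t.
Substituting into the PDE and dividing by exp(-s): u_t = 2(u_ss - 2u_s + u) + 4(u_s - u) + 2u.
The lower-order terms cancel, leaving the standard heat equation u_t = 2u_ss.
Initial data for u: u(s,0) = exp(s)T(s,0) = 3sin(s) + 2sin(3s). The boundary conditions carry over: u(0,t) = u(π,t) = 0.
Solve for u:
  Using separation of variables u = X(s)G(t):
  Eigenfunctions: sin(ns), n = 1, 2, 3, ...
  General solution: u(s, t) = Σ c_n sin(ns) exp(-2n² t)
  Matching u(s,0) = 3sin(s) + 2sin(3s) term by term: c_1=3, c_3=2.
Hence u(s,t) = 3exp(-2t)sin(s) + 2exp(-18t)sin(3s).
Transform back: T(s,t) = exp(-s)u(s,t).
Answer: T(s, t) = 3exp(-s)exp(-2t)sin(s) + 2exp(-s)exp(-18t)sin(3s)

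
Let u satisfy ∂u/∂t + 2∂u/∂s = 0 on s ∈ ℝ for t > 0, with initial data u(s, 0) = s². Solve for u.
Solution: By characteristics (ds/dt = 2), u(s,t) = f(s - 2t) with f = u(·, 0).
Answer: u(s, t) = s² - 4st + 4t²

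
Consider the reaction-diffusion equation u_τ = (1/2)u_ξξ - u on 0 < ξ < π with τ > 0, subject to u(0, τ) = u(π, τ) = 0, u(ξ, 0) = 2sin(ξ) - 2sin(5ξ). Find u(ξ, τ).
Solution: Substitute u = exp(-τ)w, i.e. w = exp(τ)u.
By the product rule, u_τ = exp(-τ)(w_τ - w), u_ξξ = exp(-τ)w_ξξ.
Substituting into the PDE and dividing by exp(-τ): w_τ - w = (1/2)w_ξξ - w.
The lower-order terms cancel, leaving the standard heat equation w_τ = (1/2)w_ξξ.
Initial data for w: w(ξ,0) = u(ξ,0) = 2sin(ξ) - 2sin(5ξ). The boundary conditions carry over: w(0,τ) = w(π,τ) = 0.
Solve for w:
  Using separation of variables w = X(ξ)T(τ):
  Eigenfunctions: sin(nξ), n = 1, 2, 3, ...
  General solution: w(ξ, τ) = Σ c_n sin(nξ) exp(-n² τ/2)
  Matching w(ξ,0) = 2sin(ξ) - 2sin(5ξ) term by term: c_1=2, c_5=-2.
Hence w(ξ,τ) = 2exp(-τ/2)sin(ξ) - 2exp(-25τ/2)sin(5ξ).
Transform back: u(ξ,τ) = exp(-τ)w(ξ,τ).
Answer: u(ξ, τ) = 2exp(-3τ/2)sin(ξ) - 2exp(-27τ/2)sin(5ξ)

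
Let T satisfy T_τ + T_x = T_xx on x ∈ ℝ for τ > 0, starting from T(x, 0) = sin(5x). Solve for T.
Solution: Change to a moving frame: let η = x - τ, σ = τ and write T(x,τ) = u(η,σ).
By the chain rule T_τ = u_σ - u_η, T_x = u_η, T_xx = u_ηη.
Then T_τ + T_x = u_σ: the advection term cancels and the PDE becomes the heat equation u_σ = u_ηη on η ∈ ℝ.
Initial data: u(η,0) = T(η,0) = sin(5η).
On η ∈ ℝ each mode satisfies (sin(nη))″ = -n² sin(nη), so exp(-n²σ) sin(nη) solves the heat equation; by superposition u(η,σ) = Σ c_n exp(-n²σ) sin(nη).
Reading off the coefficients: c_5=1, so u(η,σ) = exp(-25σ)sin(5η).
Substituting back η = x - τ, σ = τ: T(x,τ) = u(x - τ, τ).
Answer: T(x, τ) = exp(-25τ)sin(5x - 5τ)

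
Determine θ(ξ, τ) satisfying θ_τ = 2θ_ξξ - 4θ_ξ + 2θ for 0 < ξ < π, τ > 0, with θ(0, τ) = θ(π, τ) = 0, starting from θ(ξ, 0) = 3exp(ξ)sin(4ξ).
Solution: Substitute θ = exp(ξ)u.
Then θ_ξ = exp(ξ)(u_ξ + u), θ_ξξ = exp(ξ)(u_ξξ + 2u_ξ + u), θ_τ = exp(ξ)u_τ; substituting and dividing by exp(ξ), the lower-order terms cancel: u_τ = 2u_ξξ (standard heat equation).
Data for u: u(ξ,0) = exp(-ξ)θ(ξ,0) = 3sin(4ξ). The boundary conditions carry over: u(0,τ) = u(π,τ) = 0.
Separating variables: u = Σ c_n exp(-2n²τ) sin(nξ). From u(ξ,0) = 3sin(4ξ): c_4=3.
So u(ξ,τ) = 3exp(-32τ)sin(4ξ), and θ(ξ,τ) = exp(ξ)u(ξ,τ).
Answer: θ(ξ, τ) = 3exp(ξ)exp(-32τ)sin(4ξ)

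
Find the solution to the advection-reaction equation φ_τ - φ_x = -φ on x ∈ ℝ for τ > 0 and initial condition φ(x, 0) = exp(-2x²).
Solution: Substitute φ = exp(-τ)u, i.e. u = exp(τ)φ.
By the product rule, φ_τ = exp(-τ)(u_τ - u), φ_x = exp(-τ)u_x.
Substituting into the PDE and dividing by exp(-τ): u_τ - u - u_x = -u.
The lower-order terms cancel, leaving the standard advection equation u_τ - u_x = 0.
Initial data for u: u(x,0) = φ(x,0) = exp(-2x²).
Solve for u:
  By method of characteristics (waves move left with speed 1):
  Along characteristics x + τ = const, u is constant, so u(x,τ) = f(x + τ) with f = u(·, 0).
Hence u(x,τ) = exp(-2(x + τ)²).
Transform back: φ(x,τ) = exp(-τ)u(x,τ).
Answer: φ(x, τ) = exp(-τ)exp(-2(x + τ)²)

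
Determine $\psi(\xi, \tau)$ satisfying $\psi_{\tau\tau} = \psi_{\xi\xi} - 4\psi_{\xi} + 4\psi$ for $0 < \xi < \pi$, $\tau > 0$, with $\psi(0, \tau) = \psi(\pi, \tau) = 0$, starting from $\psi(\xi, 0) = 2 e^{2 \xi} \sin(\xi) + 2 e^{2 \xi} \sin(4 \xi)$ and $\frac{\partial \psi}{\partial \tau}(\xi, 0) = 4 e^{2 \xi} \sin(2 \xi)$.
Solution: Substitute $\psi = e^{2\xi}u$, i.e. $u = e^{-2\xi}\psi$.
By the product rule, $\psi_{\xi} = e^{2\xi}(u_{\xi} + 2u)$, $\psi_{\xi\xi} = e^{2\xi}(u_{\xi\xi} + 4u_{\xi} + 4u)$, $\psi_{\tau\tau} = e^{2\xi}u_{\tau\tau}$.
Substituting into the PDE and dividing by $e^{2\xi}$: $u_{\tau\tau} = (u_{\xi\xi} + 4u_{\xi} + 4u) - 4(u_{\xi} + 2u) + 4u$.
The lower-order terms cancel, leaving the standard wave equation $u_{\tau\tau} = u_{\xi\xi}$.
Initial data for $u$: $u(\xi,0) = e^{-2\xi}\psi(\xi,0) = 2 \sin(\xi) + 2 \sin(4 \xi)$; $u_{\tau}(\xi,0) = e^{-2\xi}\psi_{\tau}(\xi,0) = 4 \sin(2 \xi)$. The boundary conditions carry over: $u(0,\tau) = u(\pi,\tau) = 0$.
Solve for $u$:
  Using separation of variables $u = X(\xi)T(\tau)$:
  Eigenfunctions: $\sin(n\xi)$, $n = 1, 2, 3, \ldots$
  General solution: $u(\xi, \tau) = \sum [A_n \cos(n \tau) + B_n \sin(n \tau)] \sin(n\xi)$
  From $u(\xi,0) = 2 \sin(\xi) + 2 \sin(4 \xi)$: $A_1=2, A_4=2$. From $u_{\tau}(\xi,0) = 4 \sin(2 \xi)$, using $u_{\tau}(\xi,0) = \sum \omega_n B_n \sin(n\xi)$ with $\omega_n = n$: $B_2 = 4/2 = 2$.
Hence $u(\xi,\tau) = 2 \sin(\xi) \cos(\tau) + 2 \sin(2 \xi) \sin(2 \tau) + 2 \sin(4 \xi) \cos(4 \tau)$.
Transform back: $\psi(\xi,\tau) = e^{2\xi}u(\xi,\tau)$.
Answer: $\psi(\xi, \tau) = 2 e^{2 \xi} \sin(2 \tau) \sin(2 \xi) + 2 e^{2 \xi} \sin(\xi) \cos(\tau) + 2 e^{2 \xi} \sin(4 \xi) \cos(4 \tau)$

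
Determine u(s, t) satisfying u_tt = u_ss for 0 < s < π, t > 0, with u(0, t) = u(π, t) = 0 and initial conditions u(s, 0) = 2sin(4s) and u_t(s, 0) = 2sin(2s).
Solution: Separating variables: u = Σ [A_n cos(ω_n t) + B_n sin(ω_n t)] sin(ns), ω_n = n. From ICs (B_n = velocity coefficient / ω_n): A_4=2, B_2=1.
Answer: u(s, t) = sin(2s)sin(2t) + 2sin(4s)cos(4t)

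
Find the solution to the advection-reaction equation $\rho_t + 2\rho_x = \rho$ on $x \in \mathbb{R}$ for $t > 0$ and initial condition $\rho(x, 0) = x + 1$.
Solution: Substitute $\rho = e^{t}u$, i.e. $u = e^{-t}\rho$.
By the product rule, $\rho_t = e^{t}(u_t + u)$, $\rho_x = e^{t}u_x$.
Substituting into the PDE and dividing by $e^{t}$: $u_t + u + 2u_x = u$.
The lower-order terms cancel, leaving the standard advection equation $u_t + 2u_x = 0$.
Initial data for $u$: $u(x,0) = \rho(x,0) = x + 1$.
Solve for $u$:
  By method of characteristics (waves move right with speed 2):
  Along characteristics $x - 2t =$ const, $u$ is constant, so $u(x,t) = f(x - 2t)$ with $f = u( \cdot , 0)$.
Hence $u(x,t) = -2 t + x + 1$.
Transform back: $\rho(x,t) = e^{t}u(x,t)$.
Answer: $\rho(x, t) = -2 t e^{t} + x e^{t} + e^{t}$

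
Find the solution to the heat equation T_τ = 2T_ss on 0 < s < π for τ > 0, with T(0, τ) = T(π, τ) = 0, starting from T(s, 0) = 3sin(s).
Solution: Separating variables: T = Σ c_n exp(-2n²τ) sin(ns). From T(s,0) = 3sin(s): c_1=3.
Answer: T(s, τ) = 3exp(-2τ)sin(s)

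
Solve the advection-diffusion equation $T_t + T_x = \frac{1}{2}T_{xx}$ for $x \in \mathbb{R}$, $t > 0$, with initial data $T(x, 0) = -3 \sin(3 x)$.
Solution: Moving frame: $\eta = x - t$, $\sigma = t$, $T = u(\eta,\sigma)$, so $T_t = u_{\sigma} - u_{\eta}$ and $T_{xx} = u_{\eta\eta}$.
Hence $T_t + T_x = u_{\sigma}$ and the PDE becomes the heat equation $u_{\sigma} = \frac{1}{2}u_{\eta\eta}$ on $\eta \in \mathbb{R}$.
Initial data: $u(\eta,0) = T(\eta,0) = -3 \sin(3 \eta)$. Each mode $\sin(n\eta)$ decays as $e^{-n^2\sigma/2}$ on $\mathbb{R}$, so $u(\eta,\sigma) = \sum c_n e^{-n^2\sigma/2} \sin(n\eta)$ with $c_3=-3$: $u(\eta,\sigma) = -3 e^{-9 \sigma/2} \sin(3 \eta)$.
Substituting back: $T(x,t) = u(x - t, t)$.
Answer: $T(x, t) = 3 e^{-9 t/2} \sin(3 t - 3 x)$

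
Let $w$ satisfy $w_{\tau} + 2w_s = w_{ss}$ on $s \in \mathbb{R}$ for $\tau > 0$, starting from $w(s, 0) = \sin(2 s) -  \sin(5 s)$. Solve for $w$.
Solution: Change to a moving frame: let $\eta = s - 2\tau$, $\sigma = \tau$ and write $w(s,\tau) = u(\eta,\sigma)$.
By the chain rule $w_{\tau} = u_{\sigma} - 2u_{\eta}$, $w_s = u_{\eta}$, $w_{ss} = u_{\eta\eta}$.
Then $w_{\tau} + 2w_s = u_{\sigma}$: the advection term cancels and the PDE becomes the heat equation $u_{\sigma} = u_{\eta\eta}$ on $\eta \in \mathbb{R}$.
Initial data: $u(\eta,0) = w(\eta,0) = \sin(2 \eta) - \sin(5 \eta)$.
On $\eta \in \mathbb{R}$ each mode satisfies $(\sin(n\eta))'' = -n^2 \sin(n\eta)$, so $e^{-n^2\sigma} \sin(n\eta)$ solves the heat equation; by superposition $u(\eta,\sigma) = \sum c_n e^{-n^2\sigma} \sin(n\eta)$.
Reading off the coefficients: $c_2=1, c_5=-1$, so $u(\eta,\sigma) = e^{-4 \sigma} \sin(2 \eta) - e^{-25 \sigma} \sin(5 \eta)$.
Substituting back $\eta = s - 2\tau$, $\sigma = \tau$: $w(s,\tau) = u(s - 2\tau, \tau)$.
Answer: $w(s, \tau) = - e^{-4 \tau} \sin(4 \tau - 2 s) + e^{-25 \tau} \sin(10 \tau - 5 s)$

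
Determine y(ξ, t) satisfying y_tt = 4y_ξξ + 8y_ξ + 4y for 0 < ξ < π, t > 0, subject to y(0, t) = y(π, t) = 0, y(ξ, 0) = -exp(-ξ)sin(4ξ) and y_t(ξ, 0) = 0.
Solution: Substitute y = exp(-ξ)u, i.e. u = exp(ξ)y.
By the product rule, y_ξ = exp(-ξ)(u_ξ - u), y_ξξ = exp(-ξ)(u_ξξ - 2u_ξ + u), y_tt = exp(-ξ)u_tt.
Substituting into the PDE and dividing by exp(-ξ): u_tt = 4(u_ξξ - 2u_ξ + u) + 8(u_ξ - u) + 4u.
The lower-order terms cancel, leaving the standard wave equation u_tt = 4u_ξξ.
Initial data for u: u(ξ,0) = exp(ξ)y(ξ,0) = -sin(4ξ); u_t(ξ,0) = exp(ξ)y_t(ξ,0) = 0. The boundary conditions carry over: u(0,t) = u(π,t) = 0.
Solve for u:
  Using separation of variables u = X(ξ)T(t):
  Eigenfunctions: sin(nξ), n = 1, 2, 3, ...
  General solution: u(ξ, t) = Σ [A_n cos(2n t) + B_n sin(2n t)] sin(nξ)
  From u(ξ,0) = -sin(4ξ): A_4=-1. From u_t(ξ,0) = 0: all B_n = 0.
Hence u(ξ,t) = -sin(4ξ)cos(8t).
Transform back: y(ξ,t) = exp(-ξ)u(ξ,t).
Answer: y(ξ, t) = -exp(-ξ)sin(4ξ)cos(8t)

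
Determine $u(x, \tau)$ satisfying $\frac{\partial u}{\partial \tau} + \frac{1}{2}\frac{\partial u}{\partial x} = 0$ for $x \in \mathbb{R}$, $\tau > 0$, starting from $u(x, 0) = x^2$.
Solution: By method of characteristics (waves move right with speed 1/2):
Along characteristics $x - \frac{1}{2}\tau =$ const, $u$ is constant, so $u(x,\tau) = f(x - \frac{1}{2}\tau)$ with $f = u( \cdot , 0)$.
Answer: $u(x, \tau) = \frac{1}{4} \tau^2 -  \tau x + x^2$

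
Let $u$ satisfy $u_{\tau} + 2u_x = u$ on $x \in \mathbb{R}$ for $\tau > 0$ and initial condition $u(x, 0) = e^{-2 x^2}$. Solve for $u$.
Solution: Substitute $u = e^{\tau}w$.
Then $u_{\tau} = e^{\tau}(w_{\tau} + w)$, $u_x = e^{\tau}w_x$; substituting and dividing by $e^{\tau}$, the lower-order terms cancel: $w_{\tau} + 2w_x = 0$ (standard advection equation).
Data for $w$: $w(x,0) = u(x,0) = e^{-2 x^2}$.
By characteristics ($dx/d\tau = 2$), $w(x,\tau) = f(x - 2\tau)$ with $f = w( \cdot , 0)$.
So $w(x,\tau) = e^{-2 (x - 2 \tau)^2}$, and $u(x,\tau) = e^{\tau}w(x,\tau)$.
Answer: $u(x, \tau) = e^{\tau} e^{-2 (-2 \tau + x)^2}$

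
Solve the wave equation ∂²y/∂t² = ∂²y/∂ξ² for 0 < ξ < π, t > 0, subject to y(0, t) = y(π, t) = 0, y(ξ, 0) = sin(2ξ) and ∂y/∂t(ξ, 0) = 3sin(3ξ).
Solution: Using separation of variables y = X(ξ)T(t):
Eigenfunctions: sin(nξ), n = 1, 2, 3, ...
General solution: y(ξ, t) = Σ [A_n cos(n t) + B_n sin(n t)] sin(nξ)
From y(ξ,0) = sin(2ξ): A_2=1. From y_t(ξ,0) = 3sin(3ξ), using y_t(ξ,0) = Σ ω_n B_n sin(nξ) with ω_n = n: B_3 = 3/3 = 1.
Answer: y(ξ, t) = sin(3t)sin(3ξ) + sin(2ξ)cos(2t)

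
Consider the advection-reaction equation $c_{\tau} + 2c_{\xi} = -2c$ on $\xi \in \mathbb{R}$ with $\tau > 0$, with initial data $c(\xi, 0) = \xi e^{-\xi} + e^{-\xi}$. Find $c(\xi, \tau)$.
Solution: Substitute $c = e^{-\xi}u$.
Then $c_{\xi} = e^{-\xi}(u_{\xi} - u)$, $c_{\tau} = e^{-\xi}u_{\tau}$; substituting and dividing by $e^{-\xi}$, the lower-order terms cancel: $u_{\tau} + 2u_{\xi} = 0$ (standard advection equation).
Data for $u$: $u(\xi,0) = e^{\xi}c(\xi,0) = \xi + 1$.
By characteristics ($d\xi/d\tau = 2$), $u(\xi,\tau) = f(\xi - 2\tau)$ with $f = u( \cdot , 0)$.
So $u(\xi,\tau) = \xi - 2 \tau + 1$, and $c(\xi,\tau) = e^{-\xi}u(\xi,\tau)$.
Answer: $c(\xi, \tau) = -2 \tau e^{-\xi} + \xi e^{-\xi} + e^{-\xi}$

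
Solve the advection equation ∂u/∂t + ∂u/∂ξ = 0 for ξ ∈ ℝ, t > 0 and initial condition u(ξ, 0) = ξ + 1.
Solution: By method of characteristics (waves move right with speed 1):
Along characteristics ξ - t = const, u is constant, so u(ξ,t) = f(ξ - t) with f = u(·, 0).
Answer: u(ξ, t) = -t + ξ + 1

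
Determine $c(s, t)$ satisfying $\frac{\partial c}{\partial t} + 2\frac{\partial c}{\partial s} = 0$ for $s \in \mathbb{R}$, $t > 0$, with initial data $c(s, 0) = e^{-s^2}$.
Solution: By method of characteristics (waves move right with speed 2):
Along characteristics $s - 2t =$ const, $c$ is constant, so $c(s,t) = f(s - 2t)$ with $f = c( \cdot , 0)$.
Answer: $c(s, t) = e^{-(s - 2 t)^2}$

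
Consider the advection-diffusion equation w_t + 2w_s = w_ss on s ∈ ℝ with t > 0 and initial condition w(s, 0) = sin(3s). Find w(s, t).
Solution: Change to a moving frame: let η = s - 2t, σ = t and write w(s,t) = u(η,σ).
By the chain rule w_t = u_σ - 2u_η, w_s = u_η, w_ss = u_ηη.
Then w_t + 2w_s = u_σ: the advection term cancels and the PDE becomes the heat equation u_σ = u_ηη on η ∈ ℝ.
Initial data: u(η,0) = w(η,0) = sin(3η).
On η ∈ ℝ each mode satisfies (sin(nη))″ = -n² sin(nη), so exp(-n²σ) sin(nη) solves the heat equation; by superposition u(η,σ) = Σ c_n exp(-n²σ) sin(nη).
Reading off the coefficients: c_3=1, so u(η,σ) = exp(-9σ)sin(3η).
Substituting back η = s - 2t, σ = t: w(s,t) = u(s - 2t, t).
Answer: w(s, t) = exp(-9t)sin(3s - 6t)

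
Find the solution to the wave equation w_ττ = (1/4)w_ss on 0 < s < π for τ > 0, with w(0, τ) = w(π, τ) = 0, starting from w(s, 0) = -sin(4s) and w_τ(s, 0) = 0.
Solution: Using separation of variables w = X(s)T(τ):
Eigenfunctions: sin(ns), n = 1, 2, 3, ...
General solution: w(s, τ) = Σ [A_n cos(n τ/2) + B_n sin(n τ/2)] sin(ns)
From w(s,0) = -sin(4s): A_4=-1. From w_τ(s,0) = 0: all B_n = 0.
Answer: w(s, τ) = -sin(4s)cos(2τ)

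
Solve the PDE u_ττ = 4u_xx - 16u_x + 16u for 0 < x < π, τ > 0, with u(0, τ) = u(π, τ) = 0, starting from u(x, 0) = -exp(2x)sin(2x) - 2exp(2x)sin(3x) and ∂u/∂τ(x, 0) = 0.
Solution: Substitute u = exp(2x)w.
Then u_x = exp(2x)(w_x + 2w), u_xx = exp(2x)(w_xx + 4w_x + 4w), u_ττ = exp(2x)w_ττ; substituting and dividing by exp(2x), the lower-order terms cancel: w_ττ = 4w_xx (standard wave equation).
Data for w: w(x,0) = exp(-2x)u(x,0) = -sin(2x) - 2sin(3x); w_τ(x,0) = exp(-2x)u_τ(x,0) = 0. The boundary conditions carry over: w(0,τ) = w(π,τ) = 0.
Separating variables: w = Σ [A_n cos(ω_n τ) + B_n sin(ω_n τ)] sin(nx), ω_n = 2n. From ICs: A_2=-1, A_3=-2.
So w(x,τ) = -sin(2x)cos(4τ) - 2sin(3x)cos(6τ), and u(x,τ) = exp(2x)w(x,τ).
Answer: u(x, τ) = -exp(2x)sin(2x)cos(4τ) - 2exp(2x)sin(3x)cos(6τ)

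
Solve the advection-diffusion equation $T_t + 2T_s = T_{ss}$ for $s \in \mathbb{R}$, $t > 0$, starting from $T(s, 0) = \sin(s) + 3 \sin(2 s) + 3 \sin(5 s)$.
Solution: Moving frame: $\eta = s - 2t$, $\sigma = t$, $T = u(\eta,\sigma)$, so $T_t = u_{\sigma} - 2u_{\eta}$ and $T_{ss} = u_{\eta\eta}$.
Hence $T_t + 2T_s = u_{\sigma}$ and the PDE becomes the heat equation $u_{\sigma} = u_{\eta\eta}$ on $\eta \in \mathbb{R}$.
Initial data: $u(\eta,0) = T(\eta,0) = \sin(\eta) + 3 \sin(2 \eta) + 3 \sin(5 \eta)$. Each mode $\sin(n\eta)$ decays as $e^{-n^2\sigma}$ on $\mathbb{R}$, so $u(\eta,\sigma) = \sum c_n e^{-n^2\sigma} \sin(n\eta)$ with $c_1=1, c_2=3, c_5=3$: $u(\eta,\sigma) = e^{-\sigma} \sin(\eta) + 3 e^{-4 \sigma} \sin(2 \eta) + 3 e^{-25 \sigma} \sin(5 \eta)$.
Substituting back: $T(s,t) = u(s - 2t, t)$.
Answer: $T(s, t) = e^{-t} \sin(s - 2 t) + 3 e^{-4 t} \sin(2 s - 4 t) + 3 e^{-25 t} \sin(5 s - 10 t)$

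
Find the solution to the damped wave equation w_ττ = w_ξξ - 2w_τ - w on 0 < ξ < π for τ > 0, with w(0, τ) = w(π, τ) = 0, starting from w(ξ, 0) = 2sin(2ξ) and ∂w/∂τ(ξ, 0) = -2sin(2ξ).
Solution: Substitute w = exp(-τ)u, i.e. u = exp(τ)w.
By the product rule, w_τ = exp(-τ)(u_τ - u), w_ττ = exp(-τ)(u_ττ - 2u_τ + u), w_ξξ = exp(-τ)u_ξξ.
Substituting into the PDE and dividing by exp(-τ): u_ττ - 2u_τ + u = u_ξξ - 2(u_τ - u) - u.
The lower-order terms cancel, leaving the standard wave equation u_ττ = u_ξξ.
Initial data for u: u(ξ,0) = w(ξ,0) = 2sin(2ξ); u_τ(ξ,0) = w_τ(ξ,0) + w(ξ,0) = 0. The boundary conditions carry over: u(0,τ) = u(π,τ) = 0.
Solve for u:
  Using separation of variables u = X(ξ)T(τ):
  Eigenfunctions: sin(nξ), n = 1, 2, 3, ...
  General solution: u(ξ, τ) = Σ [A_n cos(n τ) + B_n sin(n τ)] sin(nξ)
  From u(ξ,0) = 2sin(2ξ): A_2=2. From u_τ(ξ,0) = 0: all B_n = 0.
Hence u(ξ,τ) = 2sin(2ξ)cos(2τ).
Transform back: w(ξ,τ) = exp(-τ)u(ξ,τ).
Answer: w(ξ, τ) = 2exp(-τ)sin(2ξ)cos(2τ)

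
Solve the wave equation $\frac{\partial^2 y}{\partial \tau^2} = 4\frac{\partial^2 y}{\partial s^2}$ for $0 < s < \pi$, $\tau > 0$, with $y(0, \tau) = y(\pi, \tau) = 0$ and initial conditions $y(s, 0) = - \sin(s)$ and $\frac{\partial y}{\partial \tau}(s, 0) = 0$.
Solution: Separating variables: $y = \sum [A_n \cos(\omega_n \tau) + B_n \sin(\omega_n \tau)] \sin(ns)$, $\omega_n = 2n$. From ICs: $A_1=-1$.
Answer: $y(s, \tau) = - \sin(s) \cos(2 \tau)$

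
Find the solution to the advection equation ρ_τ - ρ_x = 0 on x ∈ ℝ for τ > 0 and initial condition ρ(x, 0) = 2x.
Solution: By method of characteristics (waves move left with speed 1):
Along characteristics x + τ = const, ρ is constant, so ρ(x,τ) = f(x + τ) with f = ρ(·, 0).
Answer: ρ(x, τ) = 2x + 2τ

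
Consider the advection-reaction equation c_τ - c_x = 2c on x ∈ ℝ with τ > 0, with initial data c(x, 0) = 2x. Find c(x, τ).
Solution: Substitute c = exp(2τ)u, i.e. u = exp(-2τ)c.
By the product rule, c_τ = exp(2τ)(u_τ + 2u), c_x = exp(2τ)u_x.
Substituting into the PDE and dividing by exp(2τ): u_τ + 2u - u_x = 2u.
The lower-order terms cancel, leaving the standard advection equation u_τ - u_x = 0.
Initial data for u: u(x,0) = c(x,0) = 2x.
Solve for u:
  By method of characteristics (waves move left with speed 1):
  Along characteristics x + τ = const, u is constant, so u(x,τ) = f(x + τ) with f = u(·, 0).
Hence u(x,τ) = 2x + 2τ.
Transform back: c(x,τ) = exp(2τ)u(x,τ).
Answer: c(x, τ) = 2xexp(2τ) + 2τexp(2τ)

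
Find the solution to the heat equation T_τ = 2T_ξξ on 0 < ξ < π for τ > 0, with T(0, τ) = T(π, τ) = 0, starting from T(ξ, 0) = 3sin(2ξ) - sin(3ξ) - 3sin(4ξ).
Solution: Separating variables: T = Σ c_n exp(-2n²τ) sin(nξ). From T(ξ,0) = 3sin(2ξ) - sin(3ξ) - 3sin(4ξ): c_2=3, c_3=-1, c_4=-3.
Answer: T(ξ, τ) = 3exp(-8τ)sin(2ξ) - exp(-18τ)sin(3ξ) - 3exp(-32τ)sin(4ξ)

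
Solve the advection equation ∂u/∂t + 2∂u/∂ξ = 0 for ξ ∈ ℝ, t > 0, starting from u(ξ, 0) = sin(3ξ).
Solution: By characteristics (dξ/dt = 2), u(ξ,t) = f(ξ - 2t) with f = u(·, 0).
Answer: u(ξ, t) = -sin(6t - 3ξ)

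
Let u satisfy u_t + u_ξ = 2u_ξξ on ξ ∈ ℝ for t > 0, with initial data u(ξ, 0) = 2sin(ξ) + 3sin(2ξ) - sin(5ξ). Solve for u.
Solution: Change to a moving frame: let η = ξ - t, σ = t and write u(ξ,t) = w(η,σ).
By the chain rule u_t = w_σ - w_η, u_ξ = w_η, u_ξξ = w_ηη.
Then u_t + u_ξ = w_σ: the advection term cancels and the PDE becomes the heat equation w_σ = 2w_ηη on η ∈ ℝ.
Initial data: w(η,0) = u(η,0) = 2sin(η) + 3sin(2η) - sin(5η).
On η ∈ ℝ each mode satisfies (sin(nη))″ = -n² sin(nη), so exp(-2n²σ) sin(nη) solves the heat equation; by superposition w(η,σ) = Σ c_n exp(-2n²σ) sin(nη).
Reading off the coefficients: c_1=2, c_2=3, c_5=-1, so w(η,σ) = 2exp(-2σ)sin(η) + 3exp(-8σ)sin(2η) - exp(-50σ)sin(5η).
Substituting back η = ξ - t, σ = t: u(ξ,t) = w(ξ - t, t).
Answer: u(ξ, t) = -2exp(-2t)sin(t - ξ) - 3exp(-8t)sin(2t - 2ξ) + exp(-50t)sin(5t - 5ξ)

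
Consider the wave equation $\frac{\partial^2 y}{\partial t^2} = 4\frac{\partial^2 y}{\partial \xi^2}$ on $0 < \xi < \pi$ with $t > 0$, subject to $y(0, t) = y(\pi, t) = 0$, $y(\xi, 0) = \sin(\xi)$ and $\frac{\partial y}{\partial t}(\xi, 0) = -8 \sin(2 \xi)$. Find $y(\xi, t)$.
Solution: Separating variables: $y = \sum [A_n \cos(\omega_n t) + B_n \sin(\omega_n t)] \sin(n\xi)$, $\omega_n = 2n$. From ICs ($B_n$ = velocity coefficient / $\omega_n$): $A_1=1, B_2=-2$.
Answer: $y(\xi, t) = \sin(\xi) \cos(2 t) - 2 \sin(2 \xi) \sin(4 t)$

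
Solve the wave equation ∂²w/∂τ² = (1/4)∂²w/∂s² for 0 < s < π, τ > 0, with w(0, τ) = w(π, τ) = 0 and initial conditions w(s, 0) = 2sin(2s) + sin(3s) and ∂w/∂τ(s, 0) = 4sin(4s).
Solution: Using separation of variables w = X(s)T(τ):
Eigenfunctions: sin(ns), n = 1, 2, 3, ...
General solution: w(s, τ) = Σ [A_n cos(n τ/2) + B_n sin(n τ/2)] sin(ns)
From w(s,0) = 2sin(2s) + sin(3s): A_2=2, A_3=1. From w_τ(s,0) = 4sin(4s), using w_τ(s,0) = Σ ω_n B_n sin(ns) with ω_n = n/2: B_4 = 4/2 = 2.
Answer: w(s, τ) = 2sin(2s)cos(τ) + sin(3s)cos(3τ/2) + 2sin(4s)sin(2τ)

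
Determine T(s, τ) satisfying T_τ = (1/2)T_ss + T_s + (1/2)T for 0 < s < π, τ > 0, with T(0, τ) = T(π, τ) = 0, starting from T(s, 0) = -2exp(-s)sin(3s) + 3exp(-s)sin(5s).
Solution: Substitute T = exp(-s)u, i.e. u = exp(s)T.
By the product rule, T_s = exp(-s)(u_s - u), T_ss = exp(-s)(u_ss - 2u_s + u), T_τ = exp(-s)u_τ.
Substituting into the PDE and dividing by exp(-s): u_τ = (1/2)(u_ss - 2u_s + u) + (u_s - u) + (1/2)u.
The lower-order terms cancel, leaving the standard heat equation u_τ = (1/2)u_ss.
Initial data for u: u(s,0) = exp(s)T(s,0) = -2sin(3s) + 3sin(5s). The boundary conditions carry over: u(0,τ) = u(π,τ) = 0.
Solve for u:
  Using separation of variables u = X(s)G(τ):
  Eigenfunctions: sin(ns), n = 1, 2, 3, ...
  General solution: u(s, τ) = Σ c_n sin(ns) exp(-n² τ/2)
  Matching u(s,0) = -2sin(3s) + 3sin(5s) term by term: c_3=-2, c_5=3.
Hence u(s,τ) = -2exp(-9τ/2)sin(3s) + 3exp(-25τ/2)sin(5s).
Transform back: T(s,τ) = exp(-s)u(s,τ).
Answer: T(s, τ) = -2exp(-s)exp(-9τ/2)sin(3s) + 3exp(-s)exp(-25τ/2)sin(5s)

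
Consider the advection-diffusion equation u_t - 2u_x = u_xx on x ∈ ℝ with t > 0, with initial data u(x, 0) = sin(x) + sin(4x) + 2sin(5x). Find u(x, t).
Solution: Moving frame: η = x + 2t, σ = t, u = w(η,σ), so u_t = w_σ + 2w_η and u_xx = w_ηη.
Hence u_t - 2u_x = w_σ and the PDE becomes the heat equation w_σ = w_ηη on η ∈ ℝ.
Initial data: w(η,0) = u(η,0) = sin(η) + sin(4η) + 2sin(5η). Each mode sin(nη) decays as exp(-n²σ) on ℝ, so w(η,σ) = Σ c_n exp(-n²σ) sin(nη) with c_1=1, c_4=1, c_5=2: w(η,σ) = exp(-σ)sin(η) + exp(-16σ)sin(4η) + 2exp(-25σ)sin(5η).
Substituting back: u(x,t) = w(x + 2t, t).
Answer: u(x, t) = exp(-t)sin(2t + x) + exp(-16t)sin(8t + 4x) + 2exp(-25t)sin(10t + 5x)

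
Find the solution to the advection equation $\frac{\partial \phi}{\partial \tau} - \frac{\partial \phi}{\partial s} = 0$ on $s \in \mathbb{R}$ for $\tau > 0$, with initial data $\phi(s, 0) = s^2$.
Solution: By characteristics ($ds/d\tau = -1$), $\phi(s,\tau) = f(s + \tau)$ with $f = \phi( \cdot , 0)$.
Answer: $\phi(s, \tau) = \tau^2 + 2 \tau s + s^2$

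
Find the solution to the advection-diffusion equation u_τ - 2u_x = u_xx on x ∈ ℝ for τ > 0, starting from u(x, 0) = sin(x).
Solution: Moving frame: η = x + 2τ, σ = τ, u = w(η,σ), so u_τ = w_σ + 2w_η and u_xx = w_ηη.
Hence u_τ - 2u_x = w_σ and the PDE becomes the heat equation w_σ = w_ηη on η ∈ ℝ.
Initial data: w(η,0) = u(η,0) = sin(η). Each mode sin(nη) decays as exp(-n²σ) on ℝ, so w(η,σ) = Σ c_n exp(-n²σ) sin(nη) with c_1=1: w(η,σ) = exp(-σ)sin(η).
Substituting back: u(x,τ) = w(x + 2τ, τ).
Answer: u(x, τ) = exp(-τ)sin(x + 2τ)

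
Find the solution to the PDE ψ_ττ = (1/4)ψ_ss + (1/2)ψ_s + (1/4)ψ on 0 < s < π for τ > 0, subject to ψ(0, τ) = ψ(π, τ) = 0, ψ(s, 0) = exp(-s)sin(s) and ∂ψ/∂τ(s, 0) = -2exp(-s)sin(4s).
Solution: Substitute ψ = exp(-s)u.
Then ψ_s = exp(-s)(u_s - u), ψ_ss = exp(-s)(u_ss - 2u_s + u), ψ_ττ = exp(-s)u_ττ; substituting and dividing by exp(-s), the lower-order terms cancel: u_ττ = (1/4)u_ss (standard wave equation).
Data for u: u(s,0) = exp(s)ψ(s,0) = sin(s); u_τ(s,0) = exp(s)ψ_τ(s,0) = -2sin(4s). The boundary conditions carry over: u(0,τ) = u(π,τ) = 0.
Separating variables: u = Σ [A_n cos(ω_n τ) + B_n sin(ω_n τ)] sin(ns), ω_n = n/2. From ICs (B_n = velocity coefficient / ω_n): A_1=1, B_4=-1.
So u(s,τ) = sin(s)cos(τ/2) - sin(4s)sin(2τ), and ψ(s,τ) = exp(-s)u(s,τ).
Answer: ψ(s, τ) = exp(-s)sin(s)cos(τ/2) - exp(-s)sin(4s)sin(2τ)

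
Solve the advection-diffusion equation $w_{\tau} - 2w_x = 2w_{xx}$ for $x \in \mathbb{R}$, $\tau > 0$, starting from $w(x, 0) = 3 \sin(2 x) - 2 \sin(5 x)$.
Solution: Moving frame: $\eta = x + 2\tau$, $\sigma = \tau$, $w = u(\eta,\sigma)$, so $w_{\tau} = u_{\sigma} + 2u_{\eta}$ and $w_{xx} = u_{\eta\eta}$.
Hence $w_{\tau} - 2w_x = u_{\sigma}$ and the PDE becomes the heat equation $u_{\sigma} = 2u_{\eta\eta}$ on $\eta \in \mathbb{R}$.
Initial data: $u(\eta,0) = w(\eta,0) = 3 \sin(2 \eta) - 2 \sin(5 \eta)$. Each mode $\sin(n\eta)$ decays as $e^{-2n^2\sigma}$ on $\mathbb{R}$, so $u(\eta,\sigma) = \sum c_n e^{-2n^2\sigma} \sin(n\eta)$ with $c_2=3, c_5=-2$: $u(\eta,\sigma) = 3 e^{-8 \sigma} \sin(2 \eta) - 2 e^{-50 \sigma} \sin(5 \eta)$.
Substituting back: $w(x,\tau) = u(x + 2\tau, \tau)$.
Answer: $w(x, \tau) = 3 e^{-8 \tau} \sin(4 \tau + 2 x) - 2 e^{-50 \tau} \sin(10 \tau + 5 x)$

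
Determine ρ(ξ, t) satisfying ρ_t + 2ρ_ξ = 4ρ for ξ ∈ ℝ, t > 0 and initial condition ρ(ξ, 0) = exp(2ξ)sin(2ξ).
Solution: Substitute ρ = exp(2ξ)u.
Then ρ_ξ = exp(2ξ)(u_ξ + 2u), ρ_t = exp(2ξ)u_t; substituting and dividing by exp(2ξ), the lower-order terms cancel: u_t + 2u_ξ = 0 (standard advection equation).
Data for u: u(ξ,0) = exp(-2ξ)ρ(ξ,0) = sin(2ξ).
By characteristics (dξ/dt = 2), u(ξ,t) = f(ξ - 2t) with f = u(·, 0).
So u(ξ,t) = -sin(4t - 2ξ), and ρ(ξ,t) = exp(2ξ)u(ξ,t).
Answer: ρ(ξ, t) = -exp(2ξ)sin(4t - 2ξ)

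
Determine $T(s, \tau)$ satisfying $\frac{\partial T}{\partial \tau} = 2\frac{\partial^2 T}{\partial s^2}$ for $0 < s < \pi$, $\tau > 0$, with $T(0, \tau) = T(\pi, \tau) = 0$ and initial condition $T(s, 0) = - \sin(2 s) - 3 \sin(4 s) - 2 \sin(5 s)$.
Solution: Separating variables: $T = \sum c_n e^{-2n^2\tau} \sin(ns)$. From $T(s,0) = - \sin(2 s) - 3 \sin(4 s) - 2 \sin(5 s)$: $c_2=-1, c_4=-3, c_5=-2$.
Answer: $T(s, \tau) = - e^{-8 \tau} \sin(2 s) - 3 e^{-32 \tau} \sin(4 s) - 2 e^{-50 \tau} \sin(5 s)$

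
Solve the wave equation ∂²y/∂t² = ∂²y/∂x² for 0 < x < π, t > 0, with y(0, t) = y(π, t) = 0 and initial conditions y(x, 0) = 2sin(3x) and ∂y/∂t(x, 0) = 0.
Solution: Separating variables: y = Σ [A_n cos(ω_n t) + B_n sin(ω_n t)] sin(nx), ω_n = n. From ICs: A_3=2.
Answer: y(x, t) = 2sin(3x)cos(3t)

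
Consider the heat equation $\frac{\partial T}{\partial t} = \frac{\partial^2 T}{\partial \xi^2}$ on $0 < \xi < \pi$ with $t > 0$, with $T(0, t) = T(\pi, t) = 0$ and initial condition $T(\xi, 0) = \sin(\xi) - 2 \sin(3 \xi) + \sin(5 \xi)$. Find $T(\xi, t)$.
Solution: Separating variables: $T = \sum c_n e^{-n^2t} \sin(n\xi)$. From $T(\xi,0) = \sin(\xi) - 2 \sin(3 \xi) + \sin(5 \xi)$: $c_1=1, c_3=-2, c_5=1$.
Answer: $T(\xi, t) = e^{-t} \sin(\xi) - 2 e^{-9 t} \sin(3 \xi) + e^{-25 t} \sin(5 \xi)$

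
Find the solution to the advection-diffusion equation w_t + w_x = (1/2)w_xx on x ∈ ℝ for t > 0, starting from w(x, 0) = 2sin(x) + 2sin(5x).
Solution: Moving frame: η = x - t, σ = t, w = u(η,σ), so w_t = u_σ - u_η and w_xx = u_ηη.
Hence w_t + w_x = u_σ and the PDE becomes the heat equation u_σ = (1/2)u_ηη on η ∈ ℝ.
Initial data: u(η,0) = w(η,0) = 2sin(η) + 2sin(5η). Each mode sin(nη) decays as exp(-n²σ/2) on ℝ, so u(η,σ) = Σ c_n exp(-n²σ/2) sin(nη) with c_1=2, c_5=2: u(η,σ) = 2exp(-σ/2)sin(η) + 2exp(-25σ/2)sin(5η).
Substituting back: w(x,t) = u(x - t, t).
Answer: w(x, t) = -2exp(-t/2)sin(t - x) - 2exp(-25t/2)sin(5t - 5x)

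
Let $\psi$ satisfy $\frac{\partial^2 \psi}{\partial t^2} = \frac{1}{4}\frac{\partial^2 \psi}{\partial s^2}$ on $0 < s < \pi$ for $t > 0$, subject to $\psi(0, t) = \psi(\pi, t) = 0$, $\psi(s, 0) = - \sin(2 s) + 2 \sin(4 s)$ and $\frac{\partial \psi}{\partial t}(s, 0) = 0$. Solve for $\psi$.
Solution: Separating variables: $\psi = \sum [A_n \cos(\omega_n t) + B_n \sin(\omega_n t)] \sin(ns)$, $\omega_n = n/2$. From ICs: $A_2=-1, A_4=2$.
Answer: $\psi(s, t) = - \sin(2 s) \cos(t) + 2 \sin(4 s) \cos(2 t)$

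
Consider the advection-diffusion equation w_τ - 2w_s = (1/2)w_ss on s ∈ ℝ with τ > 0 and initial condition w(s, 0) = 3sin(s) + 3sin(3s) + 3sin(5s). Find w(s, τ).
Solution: Change to a moving frame: let η = s + 2τ, σ = τ and write w(s,τ) = u(η,σ).
By the chain rule w_τ = u_σ + 2u_η, w_s = u_η, w_ss = u_ηη.
Then w_τ - 2w_s = u_σ: the advection term cancels and the PDE becomes the heat equation u_σ = (1/2)u_ηη on η ∈ ℝ.
Initial data: u(η,0) = w(η,0) = 3sin(η) + 3sin(3η) + 3sin(5η).
On η ∈ ℝ each mode satisfies (sin(nη))″ = -n² sin(nη), so exp(-n²σ/2) sin(nη) solves the heat equation; by superposition u(η,σ) = Σ c_n exp(-n²σ/2) sin(nη).
Reading off the coefficients: c_1=3, c_3=3, c_5=3, so u(η,σ) = 3exp(-σ/2)sin(η) + 3exp(-9σ/2)sin(3η) + 3exp(-25σ/2)sin(5η).
Substituting back η = s + 2τ, σ = τ: w(s,τ) = u(s + 2τ, τ).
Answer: w(s, τ) = 3exp(-τ/2)sin(s + 2τ) + 3exp(-9τ/2)sin(3s + 6τ) + 3exp(-25τ/2)sin(5s + 10τ)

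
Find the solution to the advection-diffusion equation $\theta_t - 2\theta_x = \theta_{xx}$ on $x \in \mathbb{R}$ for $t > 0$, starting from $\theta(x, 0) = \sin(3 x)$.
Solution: Change to a moving frame: let $\eta = x + 2t$, $\sigma = t$ and write $\theta(x,t) = u(\eta,\sigma)$.
By the chain rule $\theta_t = u_{\sigma} + 2u_{\eta}$, $\theta_x = u_{\eta}$, $\theta_{xx} = u_{\eta\eta}$.
Then $\theta_t - 2\theta_x = u_{\sigma}$: the advection term cancels and the PDE becomes the heat equation $u_{\sigma} = u_{\eta\eta}$ on $\eta \in \mathbb{R}$.
Initial data: $u(\eta,0) = \theta(\eta,0) = \sin(3 \eta)$.
On $\eta \in \mathbb{R}$ each mode satisfies $(\sin(n\eta))'' = -n^2 \sin(n\eta)$, so $e^{-n^2\sigma} \sin(n\eta)$ solves the heat equation; by superposition $u(\eta,\sigma) = \sum c_n e^{-n^2\sigma} \sin(n\eta)$.
Reading off the coefficients: $c_3=1$, so $u(\eta,\sigma) = e^{-9 \sigma} \sin(3 \eta)$.
Substituting back $\eta = x + 2t$, $\sigma = t$: $\theta(x,t) = u(x + 2t, t)$.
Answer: $\theta(x, t) = e^{-9 t} \sin(6 t + 3 x)$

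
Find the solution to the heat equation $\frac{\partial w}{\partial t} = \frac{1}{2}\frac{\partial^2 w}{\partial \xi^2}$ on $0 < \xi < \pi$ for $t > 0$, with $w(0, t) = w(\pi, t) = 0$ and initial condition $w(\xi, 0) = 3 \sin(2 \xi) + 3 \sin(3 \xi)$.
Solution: Using separation of variables $w = X(\xi)T(t)$:
Eigenfunctions: $\sin(n\xi)$, $n = 1, 2, 3, \ldots$
General solution: $w(\xi, t) = \sum c_n \sin(n\xi) e^{-n^2 t/2}$
Matching $w(\xi,0) = 3 \sin(2 \xi) + 3 \sin(3 \xi)$ term by term: $c_2=3, c_3=3$.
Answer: $w(\xi, t) = 3 e^{-2 t} \sin(2 \xi) + 3 e^{-9 t/2} \sin(3 \xi)$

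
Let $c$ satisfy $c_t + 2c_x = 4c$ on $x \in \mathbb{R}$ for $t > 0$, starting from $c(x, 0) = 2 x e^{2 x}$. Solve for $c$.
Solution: Substitute $c = e^{2x}u$, i.e. $u = e^{-2x}c$.
By the product rule, $c_x = e^{2x}(u_x + 2u)$, $c_t = e^{2x}u_t$.
Substituting into the PDE and dividing by $e^{2x}$: $u_t + 2(u_x + 2u) = 4u$.
The lower-order terms cancel, leaving the standard advection equation $u_t + 2u_x = 0$.
Initial data for $u$: $u(x,0) = e^{-2x}c(x,0) = 2 x$.
Solve for $u$:
  By method of characteristics (waves move right with speed 2):
  Along characteristics $x - 2t =$ const, $u$ is constant, so $u(x,t) = f(x - 2t)$ with $f = u( \cdot , 0)$.
Hence $u(x,t) = -4 t + 2 x$.
Transform back: $c(x,t) = e^{2x}u(x,t)$.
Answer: $c(x, t) = -4 t e^{2 x} + 2 x e^{2 x}$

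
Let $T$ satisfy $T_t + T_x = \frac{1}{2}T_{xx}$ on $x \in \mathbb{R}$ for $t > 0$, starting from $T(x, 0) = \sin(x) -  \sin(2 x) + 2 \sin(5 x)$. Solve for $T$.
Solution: Moving frame: $\eta = x - t$, $\sigma = t$, $T = u(\eta,\sigma)$, so $T_t = u_{\sigma} - u_{\eta}$ and $T_{xx} = u_{\eta\eta}$.
Hence $T_t + T_x = u_{\sigma}$ and the PDE becomes the heat equation $u_{\sigma} = \frac{1}{2}u_{\eta\eta}$ on $\eta \in \mathbb{R}$.
Initial data: $u(\eta,0) = T(\eta,0) = \sin(\eta) - \sin(2 \eta) + 2 \sin(5 \eta)$. Each mode $\sin(n\eta)$ decays as $e^{-n^2\sigma/2}$ on $\mathbb{R}$, so $u(\eta,\sigma) = \sum c_n e^{-n^2\sigma/2} \sin(n\eta)$ with $c_1=1, c_2=-1, c_5=2$: $u(\eta,\sigma) = - e^{-2 \sigma} \sin(2 \eta) + e^{-\sigma/2} \sin(\eta) + 2 e^{-25 \sigma/2} \sin(5 \eta)$.
Substituting back: $T(x,t) = u(x - t, t)$.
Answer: $T(x, t) = e^{-2 t} \sin(2 t - 2 x) -  e^{-t/2} \sin(t - x) - 2 e^{-25 t/2} \sin(5 t - 5 x)$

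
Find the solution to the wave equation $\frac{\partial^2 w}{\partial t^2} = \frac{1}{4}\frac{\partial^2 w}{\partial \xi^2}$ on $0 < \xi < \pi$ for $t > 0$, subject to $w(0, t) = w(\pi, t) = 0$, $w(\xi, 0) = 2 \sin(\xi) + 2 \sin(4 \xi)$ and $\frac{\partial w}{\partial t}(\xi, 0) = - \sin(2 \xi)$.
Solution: Using separation of variables $w = X(\xi)T(t)$:
Eigenfunctions: $\sin(n\xi)$, $n = 1, 2, 3, \ldots$
General solution: $w(\xi, t) = \sum [A_n \cos(n t/2) + B_n \sin(n t/2)] \sin(n\xi)$
From $w(\xi,0) = 2 \sin(\xi) + 2 \sin(4 \xi)$: $A_1=2, A_4=2$. From $w_t(\xi,0) = - \sin(2 \xi)$, using $w_t(\xi,0) = \sum \omega_n B_n \sin(n\xi)$ with $\omega_n = n/2$: $B_2 = (-1)/1 = -1$.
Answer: $w(\xi, t) = 2 \sin(\xi) \cos(t/2) -  \sin(2 \xi) \sin(t) + 2 \sin(4 \xi) \cos(2 t)$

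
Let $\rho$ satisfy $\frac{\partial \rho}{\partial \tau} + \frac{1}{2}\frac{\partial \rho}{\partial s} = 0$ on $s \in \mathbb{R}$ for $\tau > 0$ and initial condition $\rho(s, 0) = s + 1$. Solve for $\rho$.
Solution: By characteristics ($ds/d\tau = 1/2$), $\rho(s,\tau) = f(s - \frac{1}{2}\tau)$ with $f = \rho( \cdot , 0)$.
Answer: $\rho(s, \tau) = -\frac{1}{2} \tau + s + 1$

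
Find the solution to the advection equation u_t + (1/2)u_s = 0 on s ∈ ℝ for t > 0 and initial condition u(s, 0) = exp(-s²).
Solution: By characteristics (ds/dt = 1/2), u(s,t) = f(s - (1/2)t) with f = u(·, 0).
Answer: u(s, t) = exp(-(s - t/2)²)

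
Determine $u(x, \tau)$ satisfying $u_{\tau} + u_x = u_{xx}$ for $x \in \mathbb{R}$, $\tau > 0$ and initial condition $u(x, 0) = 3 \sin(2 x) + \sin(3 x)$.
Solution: Moving frame: $\eta = x - \tau$, $\sigma = \tau$, $u = w(\eta,\sigma)$, so $u_{\tau} = w_{\sigma} - w_{\eta}$ and $u_{xx} = w_{\eta\eta}$.
Hence $u_{\tau} + u_x = w_{\sigma}$ and the PDE becomes the heat equation $w_{\sigma} = w_{\eta\eta}$ on $\eta \in \mathbb{R}$.
Initial data: $w(\eta,0) = u(\eta,0) = 3 \sin(2 \eta) + \sin(3 \eta)$. Each mode $\sin(n\eta)$ decays as $e^{-n^2\sigma}$ on $\mathbb{R}$, so $w(\eta,\sigma) = \sum c_n e^{-n^2\sigma} \sin(n\eta)$ with $c_2=3, c_3=1$: $w(\eta,\sigma) = 3 e^{-4 \sigma} \sin(2 \eta) + e^{-9 \sigma} \sin(3 \eta)$.
Substituting back: $u(x,\tau) = w(x - \tau, \tau)$.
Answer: $u(x, \tau) = -3 e^{-4 \tau} \sin(2 \tau - 2 x) -  e^{-9 \tau} \sin(3 \tau - 3 x)$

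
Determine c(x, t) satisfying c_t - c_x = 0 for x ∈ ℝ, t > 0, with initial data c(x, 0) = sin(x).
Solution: By characteristics (dx/dt = -1), c(x,t) = f(x + t) with f = c(·, 0).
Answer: c(x, t) = sin(t + x)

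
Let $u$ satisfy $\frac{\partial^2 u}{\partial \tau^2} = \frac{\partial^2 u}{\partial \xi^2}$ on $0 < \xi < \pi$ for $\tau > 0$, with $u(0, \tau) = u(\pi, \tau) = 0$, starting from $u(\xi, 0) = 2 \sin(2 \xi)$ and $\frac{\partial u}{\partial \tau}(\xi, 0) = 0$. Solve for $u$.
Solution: Separating variables: $u = \sum [A_n \cos(\omega_n \tau) + B_n \sin(\omega_n \tau)] \sin(n\xi)$, $\omega_n = n$. From ICs: $A_2=2$.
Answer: $u(\xi, \tau) = 2 \sin(2 \xi) \cos(2 \tau)$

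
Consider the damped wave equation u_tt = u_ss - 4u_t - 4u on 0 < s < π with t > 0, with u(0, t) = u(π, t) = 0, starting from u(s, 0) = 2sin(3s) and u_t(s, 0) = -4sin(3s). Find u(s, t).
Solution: Substitute u = exp(-2t)w, i.e. w = exp(2t)u.
By the product rule, u_t = exp(-2t)(w_t - 2w), u_tt = exp(-2t)(w_tt - 4w_t + 4w), u_ss = exp(-2t)w_ss.
Substituting into the PDE and dividing by exp(-2t): w_tt - 4w_t + 4w = w_ss - 4(w_t - 2w) - 4w.
The lower-order terms cancel, leaving the standard wave equation w_tt = w_ss.
Initial data for w: w(s,0) = u(s,0) = 2sin(3s); w_t(s,0) = u_t(s,0) + 2u(s,0) = 0. The boundary conditions carry over: w(0,t) = w(π,t) = 0.
Solve for w:
  Using separation of variables w = X(s)T(t):
  Eigenfunctions: sin(ns), n = 1, 2, 3, ...
  General solution: w(s, t) = Σ [A_n cos(n t) + B_n sin(n t)] sin(ns)
  From w(s,0) = 2sin(3s): A_3=2. From w_t(s,0) = 0: all B_n = 0.
Hence w(s,t) = 2sin(3s)cos(3t).
Transform back: u(s,t) = exp(-2t)w(s,t).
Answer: u(s, t) = 2exp(-2t)sin(3s)cos(3t)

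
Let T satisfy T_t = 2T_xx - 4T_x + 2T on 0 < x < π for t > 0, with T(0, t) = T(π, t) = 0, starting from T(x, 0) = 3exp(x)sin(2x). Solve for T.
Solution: Substitute T = exp(x)u.
Then T_x = exp(x)(u_x + u), T_xx = exp(x)(u_xx + 2u_x + u), T_t = exp(x)u_t; substituting and dividing by exp(x), the lower-order terms cancel: u_t = 2u_xx (standard heat equation).
Data for u: u(x,0) = exp(-x)T(x,0) = 3sin(2x). The boundary conditions carry over: u(0,t) = u(π,t) = 0.
Separating variables: u = Σ c_n exp(-2n²t) sin(nx). From u(x,0) = 3sin(2x): c_2=3.
So u(x,t) = 3exp(-8t)sin(2x), and T(x,t) = exp(x)u(x,t).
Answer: T(x, t) = 3exp(-8t)exp(x)sin(2x)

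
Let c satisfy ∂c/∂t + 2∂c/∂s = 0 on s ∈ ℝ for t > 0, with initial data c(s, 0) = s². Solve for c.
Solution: By characteristics (ds/dt = 2), c(s,t) = f(s - 2t) with f = c(·, 0).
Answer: c(s, t) = s² - 4st + 4t²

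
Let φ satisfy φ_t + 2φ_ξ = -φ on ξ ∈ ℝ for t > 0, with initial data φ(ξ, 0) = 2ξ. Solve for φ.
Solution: Substitute φ = exp(-t)u, i.e. u = exp(t)φ.
By the product rule, φ_t = exp(-t)(u_t - u), φ_ξ = exp(-t)u_ξ.
Substituting into the PDE and dividing by exp(-t): u_t - u + 2u_ξ = -u.
The lower-order terms cancel, leaving the standard advection equation u_t + 2u_ξ = 0.
Initial data for u: u(ξ,0) = φ(ξ,0) = 2ξ.
Solve for u:
  By method of characteristics (waves move right with speed 2):
  Along characteristics ξ - 2t = const, u is constant, so u(ξ,t) = f(ξ - 2t) with f = u(·, 0).
Hence u(ξ,t) = -4t + 2ξ.
Transform back: φ(ξ,t) = exp(-t)u(ξ,t).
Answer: φ(ξ, t) = -4texp(-t) + 2ξexp(-t)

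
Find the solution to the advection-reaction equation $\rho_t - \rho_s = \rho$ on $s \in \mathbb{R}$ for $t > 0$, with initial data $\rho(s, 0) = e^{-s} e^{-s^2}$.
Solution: Substitute $\rho = e^{-s}u$, i.e. $u = e^{s}\rho$.
By the product rule, $\rho_s = e^{-s}(u_s - u)$, $\rho_t = e^{-s}u_t$.
Substituting into the PDE and dividing by $e^{-s}$: $u_t - (u_s - u) = u$.
The lower-order terms cancel, leaving the standard advection equation $u_t - u_s = 0$.
Initial data for $u$: $u(s,0) = e^{s}\rho(s,0) = e^{-s^2}$.
Solve for $u$:
  By method of characteristics (waves move left with speed 1):
  Along characteristics $s + t =$ const, $u$ is constant, so $u(s,t) = f(s + t)$ with $f = u( \cdot , 0)$.
Hence $u(s,t) = e^{-(s + t)^2}$.
Transform back: $\rho(s,t) = e^{-s}u(s,t)$.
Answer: $\rho(s, t) = e^{-s} e^{-(s + t)^2}$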